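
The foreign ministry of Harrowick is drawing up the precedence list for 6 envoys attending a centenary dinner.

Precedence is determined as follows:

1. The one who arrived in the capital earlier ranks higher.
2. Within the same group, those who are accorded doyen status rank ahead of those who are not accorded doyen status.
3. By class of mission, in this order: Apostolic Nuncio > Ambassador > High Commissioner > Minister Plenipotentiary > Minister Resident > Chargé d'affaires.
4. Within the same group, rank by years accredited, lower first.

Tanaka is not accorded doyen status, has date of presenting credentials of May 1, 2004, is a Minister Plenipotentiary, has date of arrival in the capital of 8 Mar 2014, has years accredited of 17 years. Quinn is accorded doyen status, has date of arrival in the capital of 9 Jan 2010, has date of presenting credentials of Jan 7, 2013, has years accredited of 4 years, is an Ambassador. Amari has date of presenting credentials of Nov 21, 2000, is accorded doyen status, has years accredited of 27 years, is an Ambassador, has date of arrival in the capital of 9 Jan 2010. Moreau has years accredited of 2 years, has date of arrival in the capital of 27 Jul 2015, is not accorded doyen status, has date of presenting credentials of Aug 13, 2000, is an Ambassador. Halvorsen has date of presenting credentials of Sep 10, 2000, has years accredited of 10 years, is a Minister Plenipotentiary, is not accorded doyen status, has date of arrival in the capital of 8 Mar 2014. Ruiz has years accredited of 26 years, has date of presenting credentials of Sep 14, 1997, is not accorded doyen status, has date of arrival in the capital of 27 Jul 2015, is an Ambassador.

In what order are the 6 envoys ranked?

Quinn, Amari, Halvorsen, Tanaka, Moreau, Ruiz

By date of arrival in the capital (earlier first): Quinn and Amari (both 9 Jan 2010); then Halvorsen and Tanaka (both 8 Mar 2014); then Moreau and Ruiz (both 27 Jul 2015).
Quinn and Amari are each accorded doyen status, so the next rule applies.
Quinn and Amari are each Ambassador, so the next rule applies.
Among Quinn and Amari, by years accredited (lower first): Quinn (4 years) before Amari (27 years).
Halvorsen and Tanaka are each not accorded doyen status, so the next rule applies.
Halvorsen and Tanaka are each Minister Plenipotentiary, so the next rule applies.
Among Halvorsen and Tanaka, by years accredited (lower first): Halvorsen (10 years) before Tanaka (17 years).
Moreau and Ruiz are each not accorded doyen status, so the next rule applies.
Moreau and Ruiz are each Ambassador, so the next rule applies.
Among Moreau and Ruiz, by years accredited (lower first): Moreau (2 years) before Ruiz (26 years).
Full order: Quinn, Amari, Halvorsen, Tanaka, Moreau, Ruiz.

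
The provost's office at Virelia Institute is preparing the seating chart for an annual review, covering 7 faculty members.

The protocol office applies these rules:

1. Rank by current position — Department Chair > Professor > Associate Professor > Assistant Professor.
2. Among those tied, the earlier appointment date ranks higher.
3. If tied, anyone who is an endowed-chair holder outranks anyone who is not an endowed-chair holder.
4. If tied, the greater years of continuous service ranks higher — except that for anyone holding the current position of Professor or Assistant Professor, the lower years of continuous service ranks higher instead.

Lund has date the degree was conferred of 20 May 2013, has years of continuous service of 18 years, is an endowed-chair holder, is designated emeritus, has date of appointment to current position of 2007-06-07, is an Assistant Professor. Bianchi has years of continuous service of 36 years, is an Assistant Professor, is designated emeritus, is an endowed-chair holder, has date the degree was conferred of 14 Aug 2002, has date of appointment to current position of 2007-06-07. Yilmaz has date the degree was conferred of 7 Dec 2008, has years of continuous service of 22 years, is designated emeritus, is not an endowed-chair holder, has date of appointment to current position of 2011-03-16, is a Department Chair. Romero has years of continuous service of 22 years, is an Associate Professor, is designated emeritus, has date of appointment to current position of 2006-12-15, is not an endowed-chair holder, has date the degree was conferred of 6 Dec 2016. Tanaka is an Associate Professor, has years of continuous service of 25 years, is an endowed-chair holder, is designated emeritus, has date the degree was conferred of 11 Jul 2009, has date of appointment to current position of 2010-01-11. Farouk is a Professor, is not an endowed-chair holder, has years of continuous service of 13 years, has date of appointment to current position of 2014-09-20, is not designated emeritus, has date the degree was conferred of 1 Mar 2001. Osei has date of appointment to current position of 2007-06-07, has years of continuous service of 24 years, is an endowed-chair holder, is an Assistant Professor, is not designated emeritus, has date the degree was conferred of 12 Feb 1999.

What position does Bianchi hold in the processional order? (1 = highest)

By current position: Yilmaz (Department Chair); then Farouk (Professor); then Romero and Tanaka (Associate Professor); then Lund, Osei and Bianchi (Assistant Professor).
Among Romero and Tanaka, by date of appointment to current position (earlier first): Romero (2006-12-15) before Tanaka (2010-01-11).
Lund, Osei and Bianchi all have date of appointment to current position 2007-06-07, so the next rule applies.
Lund, Osei and Bianchi are each an endowed-chair holder, so the next rule applies.
Among Lund, Osei and Bianchi, by years of continuous service (lower first) (reversed rule for this group): Lund (18 years) before Osei (24 years) before Bianchi (36 years).
Order: Yilmaz, Farouk, Romero, Tanaka, Lund, Osei, Bianchi. So position 7.

7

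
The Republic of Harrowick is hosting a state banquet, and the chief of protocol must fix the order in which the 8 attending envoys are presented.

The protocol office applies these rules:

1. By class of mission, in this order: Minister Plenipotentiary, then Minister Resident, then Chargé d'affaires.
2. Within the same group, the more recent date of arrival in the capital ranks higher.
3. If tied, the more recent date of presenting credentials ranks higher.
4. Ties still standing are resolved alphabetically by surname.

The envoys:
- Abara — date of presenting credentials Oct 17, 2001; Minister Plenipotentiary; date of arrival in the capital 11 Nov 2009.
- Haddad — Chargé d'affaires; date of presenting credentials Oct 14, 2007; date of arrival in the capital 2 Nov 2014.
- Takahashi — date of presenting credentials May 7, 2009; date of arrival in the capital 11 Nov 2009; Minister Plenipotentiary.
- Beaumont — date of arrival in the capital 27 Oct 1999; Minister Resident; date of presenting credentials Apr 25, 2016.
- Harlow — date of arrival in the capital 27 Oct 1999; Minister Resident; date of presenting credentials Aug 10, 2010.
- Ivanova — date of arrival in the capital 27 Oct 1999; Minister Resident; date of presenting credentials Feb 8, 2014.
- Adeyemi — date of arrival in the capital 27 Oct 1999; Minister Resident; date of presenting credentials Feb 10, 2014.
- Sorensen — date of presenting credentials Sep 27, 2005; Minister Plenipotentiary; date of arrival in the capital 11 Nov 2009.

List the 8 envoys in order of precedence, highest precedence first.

Takahashi, Sorensen, Abara, Beaumont, Adeyemi, Ivanova, Harlow, Haddad

By class of mission: Takahashi, Sorensen and Abara (Minister Plenipotentiary); then Beaumont, Adeyemi, Ivanova and Harlow (Minister Resident); then Haddad (Chargé d'affaires).
Takahashi, Sorensen and Abara all have date of arrival in the capital 11 Nov 2009, so the next rule applies.
Among Takahashi, Sorensen and Abara, by date of presenting credentials (later first): Takahashi (May 7, 2009) before Sorensen (Sep 27, 2005) before Abara (Oct 17, 2001).
Beaumont, Adeyemi, Ivanova and Harlow all have date of arrival in the capital 27 Oct 1999, so the next rule applies.
Among Beaumont, Adeyemi, Ivanova and Harlow, by date of presenting credentials (later first): Beaumont (Apr 25, 2016) before Adeyemi (Feb 10, 2014) before Ivanova (Feb 8, 2014) before Harlow (Aug 10, 2010).
Full order: Takahashi, Sorensen, Abara, Beaumont, Adeyemi, Ivanova, Harlow, Haddad.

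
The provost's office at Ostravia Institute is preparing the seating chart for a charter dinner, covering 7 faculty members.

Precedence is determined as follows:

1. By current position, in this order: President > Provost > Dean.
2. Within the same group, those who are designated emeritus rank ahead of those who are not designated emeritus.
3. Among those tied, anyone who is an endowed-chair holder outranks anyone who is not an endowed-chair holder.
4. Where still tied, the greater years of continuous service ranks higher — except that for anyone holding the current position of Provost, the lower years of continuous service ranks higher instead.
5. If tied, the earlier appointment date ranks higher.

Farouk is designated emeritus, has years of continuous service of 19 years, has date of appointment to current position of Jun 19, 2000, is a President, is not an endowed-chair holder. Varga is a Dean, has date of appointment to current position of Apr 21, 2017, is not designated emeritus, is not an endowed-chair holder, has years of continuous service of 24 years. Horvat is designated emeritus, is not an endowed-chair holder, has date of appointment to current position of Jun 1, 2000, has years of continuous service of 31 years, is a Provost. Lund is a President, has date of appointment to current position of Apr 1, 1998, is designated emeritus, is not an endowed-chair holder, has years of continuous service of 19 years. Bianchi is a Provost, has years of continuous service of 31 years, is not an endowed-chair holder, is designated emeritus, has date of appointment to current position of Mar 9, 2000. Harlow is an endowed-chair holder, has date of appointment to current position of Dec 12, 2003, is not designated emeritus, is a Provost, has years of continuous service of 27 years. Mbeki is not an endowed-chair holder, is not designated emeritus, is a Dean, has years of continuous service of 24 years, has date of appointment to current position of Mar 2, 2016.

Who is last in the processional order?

By current position: Lund and Farouk (President); then Bianchi, Horvat and Harlow (Provost); then Mbeki and Varga (Dean).
Lund and Farouk are each designated emeritus, so the next rule applies.
Lund and Farouk are each not an endowed-chair holder, so the next rule applies.
Lund and Farouk both have years of continuous service 19 years, so the next rule applies.
Among Lund and Farouk, by date of appointment to current position (earlier first): Lund (Apr 1, 1998) before Farouk (Jun 19, 2000).
Among Bianchi, Horvat and Harlow, designated emeritus before not designated emeritus: Bianchi and Horvat (designated emeritus) before Harlow (not designated emeritus).
Bianchi and Horvat are each not an endowed-chair holder, so the next rule applies.
Bianchi and Horvat both have years of continuous service 31 years, so the next rule applies.
Among Bianchi and Horvat, by date of appointment to current position (earlier first): Bianchi (Mar 9, 2000) before Horvat (Jun 1, 2000).
Mbeki and Varga are each not designated emeritus, so the next rule applies.
Mbeki and Varga are each not an endowed-chair holder, so the next rule applies.
Mbeki and Varga both have years of continuous service 24 years, so the next rule applies.
Among Mbeki and Varga, by date of appointment to current position (earlier first): Mbeki (Mar 2, 2016) before Varga (Apr 21, 2017).
Order: Lund, Farouk, Bianchi, Horvat, Harlow, Mbeki, Varga.

Varga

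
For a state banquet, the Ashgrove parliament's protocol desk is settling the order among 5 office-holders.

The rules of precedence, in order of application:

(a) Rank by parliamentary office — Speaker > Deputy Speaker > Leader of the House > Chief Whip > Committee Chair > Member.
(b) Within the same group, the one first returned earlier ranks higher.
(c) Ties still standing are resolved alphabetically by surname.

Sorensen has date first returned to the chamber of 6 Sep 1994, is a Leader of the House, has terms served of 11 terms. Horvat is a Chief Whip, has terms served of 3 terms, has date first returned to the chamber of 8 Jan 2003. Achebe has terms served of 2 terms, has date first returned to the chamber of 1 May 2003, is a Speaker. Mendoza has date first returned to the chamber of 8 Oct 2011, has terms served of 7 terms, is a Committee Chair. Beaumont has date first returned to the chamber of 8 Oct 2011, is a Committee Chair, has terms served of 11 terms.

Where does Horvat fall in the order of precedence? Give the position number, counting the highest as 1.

3

By parliamentary office: Achebe (Speaker); then Sorensen (Leader of the House); then Horvat (Chief Whip); then Beaumont and Mendoza (Committee Chair).
Beaumont and Mendoza both have date first returned to the chamber 8 Oct 2011, so the next rule applies.
Among Beaumont and Mendoza, alphabetically by surname: Beaumont before Mendoza.
Order: Achebe, Sorensen, Horvat, Beaumont, Mendoza. So position 3.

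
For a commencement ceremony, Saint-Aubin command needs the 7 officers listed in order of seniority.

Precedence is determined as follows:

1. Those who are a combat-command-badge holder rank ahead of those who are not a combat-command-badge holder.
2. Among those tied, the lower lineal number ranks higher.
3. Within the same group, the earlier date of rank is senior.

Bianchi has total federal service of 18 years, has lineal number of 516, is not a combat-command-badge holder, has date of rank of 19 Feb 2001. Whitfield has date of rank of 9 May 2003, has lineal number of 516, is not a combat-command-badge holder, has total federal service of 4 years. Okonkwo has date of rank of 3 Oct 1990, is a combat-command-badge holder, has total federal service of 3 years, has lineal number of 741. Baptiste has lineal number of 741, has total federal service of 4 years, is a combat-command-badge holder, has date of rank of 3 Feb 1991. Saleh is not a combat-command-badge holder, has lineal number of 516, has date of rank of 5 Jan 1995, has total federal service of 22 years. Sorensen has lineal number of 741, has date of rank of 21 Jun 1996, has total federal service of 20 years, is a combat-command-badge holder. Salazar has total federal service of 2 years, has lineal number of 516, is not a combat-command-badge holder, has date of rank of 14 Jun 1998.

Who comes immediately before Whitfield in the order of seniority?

By the first rule: Okonkwo, Baptiste and Sorensen (each a combat-command-badge holder); then Saleh, Salazar, Bianchi and Whitfield (each not a combat-command-badge holder).
Okonkwo, Baptiste and Sorensen all have lineal number 741, so the next rule applies.
Among Okonkwo, Baptiste and Sorensen, by date of rank (earlier first): Okonkwo (3 Oct 1990) before Baptiste (3 Feb 1991) before Sorensen (21 Jun 1996).
Saleh, Salazar, Bianchi and Whitfield all have lineal number 516, so the next rule applies.
Among Saleh, Salazar, Bianchi and Whitfield, by date of rank (earlier first): Saleh (5 Jan 1995) before Salazar (14 Jun 1998) before Bianchi (19 Feb 2001) before Whitfield (9 May 2003).
Order: Okonkwo, Baptiste, Sorensen, Saleh, Salazar, Bianchi, Whitfield.

Bianchi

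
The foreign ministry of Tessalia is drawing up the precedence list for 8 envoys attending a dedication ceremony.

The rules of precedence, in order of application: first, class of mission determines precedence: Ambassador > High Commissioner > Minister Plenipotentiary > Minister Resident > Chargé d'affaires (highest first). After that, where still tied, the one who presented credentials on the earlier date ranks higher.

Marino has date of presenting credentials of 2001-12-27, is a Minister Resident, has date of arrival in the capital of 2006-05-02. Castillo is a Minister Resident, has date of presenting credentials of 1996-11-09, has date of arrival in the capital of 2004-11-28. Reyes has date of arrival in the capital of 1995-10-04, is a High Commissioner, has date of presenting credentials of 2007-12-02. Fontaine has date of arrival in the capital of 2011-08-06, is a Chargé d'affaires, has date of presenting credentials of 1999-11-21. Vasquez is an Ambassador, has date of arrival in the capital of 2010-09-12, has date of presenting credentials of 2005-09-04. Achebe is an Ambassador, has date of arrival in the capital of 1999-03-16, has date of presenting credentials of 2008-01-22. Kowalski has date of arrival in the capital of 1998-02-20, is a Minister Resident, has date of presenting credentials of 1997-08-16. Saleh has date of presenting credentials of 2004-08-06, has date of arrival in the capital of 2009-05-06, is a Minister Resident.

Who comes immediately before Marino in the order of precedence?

Kowalski

By class of mission: Vasquez and Achebe (Ambassador); then Reyes (High Commissioner); then Castillo, Kowalski, Marino and Saleh (Minister Resident); then Fontaine (Chargé d'affaires).
Among Vasquez and Achebe, by date of presenting credentials (earlier first): Vasquez (2005-09-04) before Achebe (2008-01-22).
Among Castillo, Kowalski, Marino and Saleh, by date of presenting credentials (earlier first): Castillo (1996-11-09) before Kowalski (1997-08-16) before Marino (2001-12-27) before Saleh (2004-08-06).
Order: Vasquez, Achebe, Reyes, Castillo, Kowalski, Marino, Saleh, Fontaine.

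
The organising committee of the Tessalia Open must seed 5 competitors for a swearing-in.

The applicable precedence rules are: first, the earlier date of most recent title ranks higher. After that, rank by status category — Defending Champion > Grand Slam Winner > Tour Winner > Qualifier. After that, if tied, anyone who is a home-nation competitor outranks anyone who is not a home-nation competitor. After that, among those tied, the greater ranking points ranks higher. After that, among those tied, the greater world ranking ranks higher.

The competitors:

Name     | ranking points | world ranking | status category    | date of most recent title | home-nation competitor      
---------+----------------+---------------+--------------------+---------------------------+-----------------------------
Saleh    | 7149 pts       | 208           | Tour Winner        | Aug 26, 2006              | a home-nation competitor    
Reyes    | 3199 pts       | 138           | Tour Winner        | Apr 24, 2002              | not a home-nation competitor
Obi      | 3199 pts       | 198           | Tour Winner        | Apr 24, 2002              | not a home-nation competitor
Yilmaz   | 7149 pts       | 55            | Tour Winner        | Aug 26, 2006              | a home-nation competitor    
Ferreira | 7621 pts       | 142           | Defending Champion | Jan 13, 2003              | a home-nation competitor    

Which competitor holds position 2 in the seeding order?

Reyes

By date of most recent title (earlier first): Obi and Reyes (both Apr 24, 2002); then Ferreira (Jan 13, 2003); then Saleh and Yilmaz (both Aug 26, 2006).
Obi and Reyes are each Tour Winner, so the next rule applies.
Obi and Reyes are each not a home-nation competitor, so the next rule applies.
Obi and Reyes both have ranking points 3199 pts, so the next rule applies.
Among Obi and Reyes, by world ranking (higher first): Obi (198) before Reyes (138).
Saleh and Yilmaz are each Tour Winner, so the next rule applies.
Saleh and Yilmaz are each a home-nation competitor, so the next rule applies.
Saleh and Yilmaz both have ranking points 7149 pts, so the next rule applies.
Among Saleh and Yilmaz, by world ranking (higher first): Saleh (208) before Yilmaz (55).
Order: Obi, Reyes, Ferreira, Saleh, Yilmaz.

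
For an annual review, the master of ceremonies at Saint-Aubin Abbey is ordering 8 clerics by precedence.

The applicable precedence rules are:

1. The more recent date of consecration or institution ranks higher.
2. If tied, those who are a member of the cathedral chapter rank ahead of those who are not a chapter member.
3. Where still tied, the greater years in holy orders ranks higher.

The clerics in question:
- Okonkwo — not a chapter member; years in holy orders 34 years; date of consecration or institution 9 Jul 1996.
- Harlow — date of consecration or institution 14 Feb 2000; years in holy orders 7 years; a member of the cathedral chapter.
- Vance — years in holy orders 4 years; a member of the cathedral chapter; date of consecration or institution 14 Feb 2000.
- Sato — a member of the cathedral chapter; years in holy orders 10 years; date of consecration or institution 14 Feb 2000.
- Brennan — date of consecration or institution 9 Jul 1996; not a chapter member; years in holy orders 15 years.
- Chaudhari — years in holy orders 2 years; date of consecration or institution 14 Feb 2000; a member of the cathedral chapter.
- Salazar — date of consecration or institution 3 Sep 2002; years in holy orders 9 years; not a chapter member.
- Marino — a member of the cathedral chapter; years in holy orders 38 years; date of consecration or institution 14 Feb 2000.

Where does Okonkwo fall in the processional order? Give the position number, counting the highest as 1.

7

By date of consecration or institution (later first): Salazar (3 Sep 2002); then Marino, Sato, Harlow, Vance and Chaudhari (each 14 Feb 2000); then Okonkwo and Brennan (both 9 Jul 1996).
Marino, Sato, Harlow, Vance and Chaudhari are each a member of the cathedral chapter, so the next rule applies.
Among Marino, Sato, Harlow, Vance and Chaudhari, by years in holy orders (higher first): Marino (38 years) before Sato (10 years) before Harlow (7 years) before Vance (4 years) before Chaudhari (2 years).
Okonkwo and Brennan are each not a chapter member, so the next rule applies.
Among Okonkwo and Brennan, by years in holy orders (higher first): Okonkwo (34 years) before Brennan (15 years).
Order: Salazar, Marino, Sato, Harlow, Vance, Chaudhari, Okonkwo, Brennan. So position 7.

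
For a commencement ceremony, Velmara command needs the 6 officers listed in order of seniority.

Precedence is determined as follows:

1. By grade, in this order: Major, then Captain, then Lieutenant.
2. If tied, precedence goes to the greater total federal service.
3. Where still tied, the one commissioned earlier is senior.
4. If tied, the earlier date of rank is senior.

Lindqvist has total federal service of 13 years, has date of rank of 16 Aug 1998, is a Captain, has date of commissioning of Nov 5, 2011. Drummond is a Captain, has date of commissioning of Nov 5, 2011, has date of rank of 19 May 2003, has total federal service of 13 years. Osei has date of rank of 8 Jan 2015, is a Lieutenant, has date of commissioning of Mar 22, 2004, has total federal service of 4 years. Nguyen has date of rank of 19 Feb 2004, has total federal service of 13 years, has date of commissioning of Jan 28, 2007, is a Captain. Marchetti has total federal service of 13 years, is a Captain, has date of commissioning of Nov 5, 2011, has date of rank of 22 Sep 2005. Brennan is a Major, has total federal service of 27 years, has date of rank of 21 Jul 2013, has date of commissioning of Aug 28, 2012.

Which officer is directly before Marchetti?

Drummond

By grade: Brennan (Major); then Nguyen, Lindqvist, Drummond and Marchetti (Captain); then Osei (Lieutenant).
Nguyen, Lindqvist, Drummond and Marchetti all have total federal service 13 years, so the next rule applies.
Among Nguyen, Lindqvist, Drummond and Marchetti, by date of commissioning (earlier first): Nguyen (Jan 28, 2007) before Lindqvist, Drummond and Marchetti (Nov 5, 2011).
Among Lindqvist, Drummond and Marchetti, by date of rank (earlier first): Lindqvist (16 Aug 1998) before Drummond (19 May 2003) before Marchetti (22 Sep 2005).
Order: Brennan, Nguyen, Lindqvist, Drummond, Marchetti, Osei.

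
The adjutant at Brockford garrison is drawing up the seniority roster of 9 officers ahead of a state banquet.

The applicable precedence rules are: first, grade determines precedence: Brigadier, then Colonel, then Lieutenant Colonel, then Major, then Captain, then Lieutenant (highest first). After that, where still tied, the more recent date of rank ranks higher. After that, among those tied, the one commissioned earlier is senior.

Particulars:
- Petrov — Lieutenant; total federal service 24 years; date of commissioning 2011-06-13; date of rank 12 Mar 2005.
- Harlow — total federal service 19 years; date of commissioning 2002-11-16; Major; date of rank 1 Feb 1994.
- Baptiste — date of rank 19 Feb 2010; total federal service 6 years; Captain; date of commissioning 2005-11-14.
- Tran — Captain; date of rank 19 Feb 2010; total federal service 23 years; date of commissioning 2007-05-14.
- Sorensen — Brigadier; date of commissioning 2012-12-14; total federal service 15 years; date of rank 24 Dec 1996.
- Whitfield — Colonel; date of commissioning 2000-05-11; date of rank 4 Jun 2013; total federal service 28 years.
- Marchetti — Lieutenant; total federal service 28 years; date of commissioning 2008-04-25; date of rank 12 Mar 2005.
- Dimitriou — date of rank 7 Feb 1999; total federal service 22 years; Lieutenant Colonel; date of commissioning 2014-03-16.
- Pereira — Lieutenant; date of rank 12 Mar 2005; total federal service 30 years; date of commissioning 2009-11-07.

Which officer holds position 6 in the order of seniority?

Tran

By grade: Sorensen (Brigadier); then Whitfield (Colonel); then Dimitriou (Lieutenant Colonel); then Harlow (Major); then Baptiste and Tran (Captain); then Marchetti, Pereira and Petrov (Lieutenant).
Baptiste and Tran both have date of rank 19 Feb 2010, so the next rule applies.
Among Baptiste and Tran, by date of commissioning (earlier first): Baptiste (2005-11-14) before Tran (2007-05-14).
Marchetti, Pereira and Petrov all have date of rank 12 Mar 2005, so the next rule applies.
Among Marchetti, Pereira and Petrov, by date of commissioning (earlier first): Marchetti (2008-04-25) before Pereira (2009-11-07) before Petrov (2011-06-13).
Order: Sorensen, Whitfield, Dimitriou, Harlow, Baptiste, Tran, Marchetti, Pereira, Petrov.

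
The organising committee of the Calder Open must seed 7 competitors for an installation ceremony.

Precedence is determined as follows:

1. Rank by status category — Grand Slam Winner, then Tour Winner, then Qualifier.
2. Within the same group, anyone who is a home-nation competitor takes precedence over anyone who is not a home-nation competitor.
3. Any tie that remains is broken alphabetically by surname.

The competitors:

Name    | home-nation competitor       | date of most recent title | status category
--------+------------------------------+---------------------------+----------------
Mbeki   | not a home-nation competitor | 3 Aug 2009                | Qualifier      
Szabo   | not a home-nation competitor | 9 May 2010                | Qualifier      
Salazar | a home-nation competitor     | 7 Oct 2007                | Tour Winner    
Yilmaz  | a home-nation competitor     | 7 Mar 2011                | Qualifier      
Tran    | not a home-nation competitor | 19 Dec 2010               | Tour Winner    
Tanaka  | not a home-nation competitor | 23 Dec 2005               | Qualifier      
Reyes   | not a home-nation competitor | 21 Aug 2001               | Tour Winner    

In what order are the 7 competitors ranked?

By status category: Salazar, Reyes and Tran (Tour Winner); then Yilmaz, Mbeki, Szabo and Tanaka (Qualifier).
Among Salazar, Reyes and Tran, a home-nation competitor before not a home-nation competitor: Salazar (a home-nation competitor) before Reyes and Tran (not a home-nation competitor).
Among Reyes and Tran, alphabetically by surname: Reyes before Tran.
Among Yilmaz, Mbeki, Szabo and Tanaka, a home-nation competitor before not a home-nation competitor: Yilmaz (a home-nation competitor) before Mbeki, Szabo and Tanaka (not a home-nation competitor).
Among Mbeki, Szabo and Tanaka, alphabetically by surname: Mbeki before Szabo before Tanaka.
Full order: Salazar, Reyes, Tran, Yilmaz, Mbeki, Szabo, Tanaka.

Salazar, Reyes, Tran, Yilmaz, Mbeki, Szabo, Tanaka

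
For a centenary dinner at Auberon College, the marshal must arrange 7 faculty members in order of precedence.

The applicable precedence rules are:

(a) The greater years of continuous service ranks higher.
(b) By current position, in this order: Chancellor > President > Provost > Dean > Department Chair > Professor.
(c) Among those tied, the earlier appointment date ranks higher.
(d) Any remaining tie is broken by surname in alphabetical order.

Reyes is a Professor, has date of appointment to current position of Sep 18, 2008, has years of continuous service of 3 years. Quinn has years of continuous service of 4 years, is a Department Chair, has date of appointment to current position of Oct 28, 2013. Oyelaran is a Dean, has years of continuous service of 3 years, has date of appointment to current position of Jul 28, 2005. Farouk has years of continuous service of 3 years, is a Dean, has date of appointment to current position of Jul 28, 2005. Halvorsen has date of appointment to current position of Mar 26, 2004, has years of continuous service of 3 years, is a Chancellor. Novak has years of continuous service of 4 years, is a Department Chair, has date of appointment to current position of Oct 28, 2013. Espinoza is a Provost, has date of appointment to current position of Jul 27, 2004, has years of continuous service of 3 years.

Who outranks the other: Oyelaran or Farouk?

By years of continuous service (higher first): Novak and Quinn (both 4 years); then Halvorsen, Espinoza, Farouk, Oyelaran and Reyes (each 3 years).
Novak and Quinn are each Department Chair, so the next rule applies.
Novak and Quinn both have date of appointment to current position Oct 28, 2013, so the next rule applies.
Among Novak and Quinn, alphabetically by surname: Novak before Quinn.
Among Halvorsen, Espinoza, Farouk, Oyelaran and Reyes, by current position: Halvorsen (Chancellor) before Espinoza (Provost) before Farouk and Oyelaran (Dean) before Reyes (Professor).
Farouk and Oyelaran both have date of appointment to current position Jul 28, 2005, so the next rule applies.
Among Farouk and Oyelaran, alphabetically by surname: Farouk before Oyelaran.
So Farouk takes precedence.

Farouk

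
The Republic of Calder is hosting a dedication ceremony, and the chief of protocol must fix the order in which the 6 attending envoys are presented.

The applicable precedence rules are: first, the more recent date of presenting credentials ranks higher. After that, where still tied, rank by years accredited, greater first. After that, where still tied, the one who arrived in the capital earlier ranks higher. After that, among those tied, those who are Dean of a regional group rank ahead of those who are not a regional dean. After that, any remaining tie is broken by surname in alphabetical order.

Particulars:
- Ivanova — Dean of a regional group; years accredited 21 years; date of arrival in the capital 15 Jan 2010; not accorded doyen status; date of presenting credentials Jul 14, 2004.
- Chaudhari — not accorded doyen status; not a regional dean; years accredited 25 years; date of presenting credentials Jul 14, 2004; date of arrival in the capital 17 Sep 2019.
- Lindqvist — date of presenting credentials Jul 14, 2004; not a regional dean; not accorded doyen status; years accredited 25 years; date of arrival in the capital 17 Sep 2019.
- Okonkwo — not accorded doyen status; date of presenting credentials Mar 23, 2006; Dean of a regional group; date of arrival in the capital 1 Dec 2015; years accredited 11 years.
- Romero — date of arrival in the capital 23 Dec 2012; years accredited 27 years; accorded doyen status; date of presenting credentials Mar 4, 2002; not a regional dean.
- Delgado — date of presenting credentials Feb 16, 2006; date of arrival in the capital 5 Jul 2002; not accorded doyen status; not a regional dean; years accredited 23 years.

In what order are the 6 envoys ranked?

By date of presenting credentials (later first): Okonkwo (Mar 23, 2006); then Delgado (Feb 16, 2006); then Chaudhari, Lindqvist and Ivanova (each Jul 14, 2004); then Romero (Mar 4, 2002).
Among Chaudhari, Lindqvist and Ivanova, by years accredited (higher first): Chaudhari and Lindqvist (25 years) before Ivanova (21 years).
Chaudhari and Lindqvist both have date of arrival in the capital 17 Sep 2019, so the next rule applies.
Chaudhari and Lindqvist are each not a regional dean, so the next rule applies.
Among Chaudhari and Lindqvist, alphabetically by surname: Chaudhari before Lindqvist.
Full order: Okonkwo, Delgado, Chaudhari, Lindqvist, Ivanova, Romero.

Okonkwo, Delgado, Chaudhari, Lindqvist, Ivanova, Romero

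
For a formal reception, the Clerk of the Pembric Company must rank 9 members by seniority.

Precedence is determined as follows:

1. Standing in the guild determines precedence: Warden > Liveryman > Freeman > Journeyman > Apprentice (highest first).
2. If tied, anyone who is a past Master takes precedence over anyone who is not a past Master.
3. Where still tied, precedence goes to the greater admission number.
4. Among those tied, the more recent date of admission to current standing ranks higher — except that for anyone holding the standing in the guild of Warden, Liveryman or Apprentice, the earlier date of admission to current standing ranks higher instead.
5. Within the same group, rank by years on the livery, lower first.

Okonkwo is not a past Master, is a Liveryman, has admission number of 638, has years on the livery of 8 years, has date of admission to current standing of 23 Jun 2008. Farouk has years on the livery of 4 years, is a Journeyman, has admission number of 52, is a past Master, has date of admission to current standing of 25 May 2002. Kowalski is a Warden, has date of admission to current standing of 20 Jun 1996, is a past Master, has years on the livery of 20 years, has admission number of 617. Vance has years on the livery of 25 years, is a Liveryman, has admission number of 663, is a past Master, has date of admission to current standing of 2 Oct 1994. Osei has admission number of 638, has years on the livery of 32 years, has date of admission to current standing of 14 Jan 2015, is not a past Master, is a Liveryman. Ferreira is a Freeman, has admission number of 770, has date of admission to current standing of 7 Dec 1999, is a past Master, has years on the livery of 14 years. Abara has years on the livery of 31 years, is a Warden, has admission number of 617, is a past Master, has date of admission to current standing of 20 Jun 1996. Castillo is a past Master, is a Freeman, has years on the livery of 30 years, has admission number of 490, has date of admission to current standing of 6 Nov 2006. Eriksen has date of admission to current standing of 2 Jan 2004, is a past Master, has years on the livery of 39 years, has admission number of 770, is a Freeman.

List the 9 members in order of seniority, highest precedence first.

Kowalski, Abara, Vance, Okonkwo, Osei, Eriksen, Ferreira, Castillo, Farouk

By standing in the guild: Kowalski and Abara (Warden); then Vance, Okonkwo and Osei (Liveryman); then Eriksen, Ferreira and Castillo (Freeman); then Farouk (Journeyman).
Kowalski and Abara are each a past Master, so the next rule applies.
Kowalski and Abara both have admission number 617, so the next rule applies.
Kowalski and Abara both have date of admission to current standing 20 Jun 1996, so the next rule applies.
Among Kowalski and Abara, by years on the livery (lower first): Kowalski (20 years) before Abara (31 years).
Among Vance, Okonkwo and Osei, a past Master before not a past Master: Vance (a past Master) before Okonkwo and Osei (not a past Master).
Okonkwo and Osei both have admission number 638, so the next rule applies.
Among Okonkwo and Osei, by date of admission to current standing (earlier first) (reversed rule for this group): Okonkwo (23 Jun 2008) before Osei (14 Jan 2015).
Eriksen, Ferreira and Castillo are each a past Master, so the next rule applies.
Among Eriksen, Ferreira and Castillo, by admission number (higher first): Eriksen and Ferreira (770) before Castillo (490).
Among Eriksen and Ferreira, by date of admission to current standing (later first): Eriksen (2 Jan 2004) before Ferreira (7 Dec 1999).
Full order: Kowalski, Abara, Vance, Okonkwo, Osei, Eriksen, Ferreira, Castillo, Farouk.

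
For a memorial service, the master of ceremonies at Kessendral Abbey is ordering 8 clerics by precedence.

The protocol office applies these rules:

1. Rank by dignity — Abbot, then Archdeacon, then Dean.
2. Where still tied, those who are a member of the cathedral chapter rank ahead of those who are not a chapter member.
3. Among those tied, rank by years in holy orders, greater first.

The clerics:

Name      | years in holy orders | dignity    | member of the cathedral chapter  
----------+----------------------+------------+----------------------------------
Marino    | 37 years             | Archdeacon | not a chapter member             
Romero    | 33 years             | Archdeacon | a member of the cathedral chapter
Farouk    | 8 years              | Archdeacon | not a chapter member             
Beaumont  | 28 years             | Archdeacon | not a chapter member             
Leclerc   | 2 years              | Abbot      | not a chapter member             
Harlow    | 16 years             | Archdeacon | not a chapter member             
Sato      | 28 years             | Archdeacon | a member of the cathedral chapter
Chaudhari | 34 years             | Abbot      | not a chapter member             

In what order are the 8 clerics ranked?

Chaudhari, Leclerc, Romero, Sato, Marino, Beaumont, Harlow, Farouk

By dignity: Chaudhari and Leclerc (Abbot); then Romero, Sato, Marino, Beaumont, Harlow and Farouk (Archdeacon).
Chaudhari and Leclerc are each not a chapter member, so the next rule applies.
Among Chaudhari and Leclerc, by years in holy orders (higher first): Chaudhari (34 years) before Leclerc (2 years).
Among Romero, Sato, Marino, Beaumont, Harlow and Farouk, a member of the cathedral chapter before not a chapter member: Romero and Sato (a member of the cathedral chapter) before Marino, Beaumont, Harlow and Farouk (not a chapter member).
Among Romero and Sato, by years in holy orders (higher first): Romero (33 years) before Sato (28 years).
Among Marino, Beaumont, Harlow and Farouk, by years in holy orders (higher first): Marino (37 years) before Beaumont (28 years) before Harlow (16 years) before Farouk (8 years).
Full order: Chaudhari, Leclerc, Romero, Sato, Marino, Beaumont, Harlow, Farouk.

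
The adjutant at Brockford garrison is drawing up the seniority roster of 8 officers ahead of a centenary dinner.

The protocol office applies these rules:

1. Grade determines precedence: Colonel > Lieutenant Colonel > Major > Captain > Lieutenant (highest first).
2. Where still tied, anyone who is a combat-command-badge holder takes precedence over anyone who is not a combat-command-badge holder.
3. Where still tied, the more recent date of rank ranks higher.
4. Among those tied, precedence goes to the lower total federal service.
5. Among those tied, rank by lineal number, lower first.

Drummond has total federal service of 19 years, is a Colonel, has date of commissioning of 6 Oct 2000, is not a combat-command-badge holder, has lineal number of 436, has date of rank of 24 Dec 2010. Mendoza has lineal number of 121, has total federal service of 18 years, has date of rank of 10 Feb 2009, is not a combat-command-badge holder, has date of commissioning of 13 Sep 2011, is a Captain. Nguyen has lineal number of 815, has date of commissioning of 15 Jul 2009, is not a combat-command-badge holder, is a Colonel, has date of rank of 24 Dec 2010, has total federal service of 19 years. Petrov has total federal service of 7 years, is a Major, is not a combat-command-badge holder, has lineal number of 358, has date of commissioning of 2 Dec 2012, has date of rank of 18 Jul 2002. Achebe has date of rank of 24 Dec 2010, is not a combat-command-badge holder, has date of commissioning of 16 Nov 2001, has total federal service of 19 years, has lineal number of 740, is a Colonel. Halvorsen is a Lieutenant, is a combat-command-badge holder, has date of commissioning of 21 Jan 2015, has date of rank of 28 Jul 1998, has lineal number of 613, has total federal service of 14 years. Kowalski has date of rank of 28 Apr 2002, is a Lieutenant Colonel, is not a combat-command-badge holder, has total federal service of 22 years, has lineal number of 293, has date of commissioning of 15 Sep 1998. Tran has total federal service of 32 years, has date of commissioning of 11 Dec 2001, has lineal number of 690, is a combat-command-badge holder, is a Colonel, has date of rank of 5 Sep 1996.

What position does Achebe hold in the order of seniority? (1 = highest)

By grade: Tran, Drummond, Achebe and Nguyen (Colonel); then Kowalski (Lieutenant Colonel); then Petrov (Major); then Mendoza (Captain); then Halvorsen (Lieutenant).
Among Tran, Drummond, Achebe and Nguyen, a combat-command-badge holder before not a combat-command-badge holder: Tran (a combat-command-badge holder) before Drummond, Achebe and Nguyen (not a combat-command-badge holder).
Drummond, Achebe and Nguyen all have date of rank 24 Dec 2010, so the next rule applies.
Drummond, Achebe and Nguyen all have total federal service 19 years, so the next rule applies.
Among Drummond, Achebe and Nguyen, by lineal number (lower first): Drummond (436) before Achebe (740) before Nguyen (815).
Order: Tran, Drummond, Achebe, Nguyen, Kowalski, Petrov, Mendoza, Halvorsen. So position 3.

3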